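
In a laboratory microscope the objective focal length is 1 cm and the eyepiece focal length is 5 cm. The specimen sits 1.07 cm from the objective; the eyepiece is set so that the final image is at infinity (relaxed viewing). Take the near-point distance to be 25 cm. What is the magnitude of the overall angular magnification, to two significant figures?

Objective: 1/d_i = 1/f_obj - 1/d_o = 1/1 - 1/1.07 = 0.06542 cm^-1, so d_i = 15.286 cm.
m_obj = -d_i/d_o = -15.286/1.07 = -14.286.
Eyepiece angular magnification (image at infinity): M_eye = D/f_e = 25/5 = 5.000.
Overall M = m_obj x M_eye = (-14.286)(5.000) = -71.43.
|M| = 71.43.

71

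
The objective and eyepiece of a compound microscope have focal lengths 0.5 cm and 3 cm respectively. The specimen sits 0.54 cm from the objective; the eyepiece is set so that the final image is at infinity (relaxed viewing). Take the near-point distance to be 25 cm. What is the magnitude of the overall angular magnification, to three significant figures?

Objective: 1/d_i = 1/f_obj - 1/d_o = 1/0.5 - 1/0.54 = 0.14815 cm^-1, so d_i = 6.750 cm.
m_obj = -d_i/d_o = -6.750/0.54 = -12.500.
Eyepiece angular magnification (image at infinity): M_eye = D/f_e = 25/3 = 8.333.
Overall M = m_obj x M_eye = (-12.500)(8.333) = -104.17.
|M| = 104.17.

104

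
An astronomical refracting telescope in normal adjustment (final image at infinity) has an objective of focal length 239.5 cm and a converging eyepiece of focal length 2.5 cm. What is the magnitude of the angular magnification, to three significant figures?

|M| = f_obj/|f_eye| = 239.5/2.5 = 95.800.

95.8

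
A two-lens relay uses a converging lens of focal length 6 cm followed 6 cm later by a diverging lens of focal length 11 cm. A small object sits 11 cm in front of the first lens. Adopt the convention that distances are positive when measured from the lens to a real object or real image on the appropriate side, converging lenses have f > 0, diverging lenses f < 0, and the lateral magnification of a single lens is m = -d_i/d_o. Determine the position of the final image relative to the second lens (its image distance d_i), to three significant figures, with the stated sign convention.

20.8 cm

Applying the thin-lens equation to the first lens, 1/6 = 1/11 + 1/d_i1, which gives d_i1 = 13.200 cm.
This image would form 13.200 cm past lens 1, i.e. 7.200 cm beyond lens 2, so it is a virtual object for lens 2: d_o2 = 6 - 13.200 = -7.200 cm.
Applying the thin-lens equation again with f_2 = -11 cm and d_o2 = -7.200 cm gives d_i2 = 20.842 cm.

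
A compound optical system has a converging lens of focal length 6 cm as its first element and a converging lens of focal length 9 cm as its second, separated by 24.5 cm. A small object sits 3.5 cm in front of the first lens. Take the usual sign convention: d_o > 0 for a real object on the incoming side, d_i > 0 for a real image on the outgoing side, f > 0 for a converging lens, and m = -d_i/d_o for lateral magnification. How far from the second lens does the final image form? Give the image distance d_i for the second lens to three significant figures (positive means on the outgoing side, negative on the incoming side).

12.4 cm

Applying the thin-lens equation to the first lens, 1/6 = 1/3.5 + 1/d_i1, which gives d_i1 = -8.400 cm.
The intermediate image is virtual, 8.400 cm to the left of lens 1, so d_o2 = L - d_i1 = 24.5 - (-8.400) = 32.900 cm.
Applying the thin-lens equation again with f_2 = 9 cm and d_o2 = 32.900 cm gives d_i2 = 12.389 cm.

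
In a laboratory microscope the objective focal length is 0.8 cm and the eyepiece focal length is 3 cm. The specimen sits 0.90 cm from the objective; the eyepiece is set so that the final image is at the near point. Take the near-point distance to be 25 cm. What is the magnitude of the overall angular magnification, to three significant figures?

74.7

Objective: 1/d_i = 1/f_obj - 1/d_o = 1/0.8 - 1/0.90 = 0.13889 cm^-1, so d_i = 7.200 cm.
m_obj = -d_i/d_o = -7.200/0.90 = -8.000.
Eyepiece angular magnification (image at near point): M_eye = 1 + D/f_e = 1 + 25/3 = 9.333.
Overall M = m_obj x M_eye = (-8.000)(9.333) = -74.67.
|M| = 74.67.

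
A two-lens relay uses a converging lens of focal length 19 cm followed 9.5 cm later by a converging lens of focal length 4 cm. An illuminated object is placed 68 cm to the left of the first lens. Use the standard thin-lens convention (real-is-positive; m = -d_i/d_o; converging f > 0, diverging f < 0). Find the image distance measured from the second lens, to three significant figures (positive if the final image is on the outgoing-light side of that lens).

3.23 cm

First lens: d_i1 = 1/(1/19 - 1/68) = 26.367 cm.
Since 26.367 cm > 9.5 cm, the first image lies past the second lens and serves as a virtual object: d_o2 = L - d_i1 = -16.867 cm.
Second lens: d_i2 = 1/(1/4 - 1/(-16.867)) = 3.233 cm.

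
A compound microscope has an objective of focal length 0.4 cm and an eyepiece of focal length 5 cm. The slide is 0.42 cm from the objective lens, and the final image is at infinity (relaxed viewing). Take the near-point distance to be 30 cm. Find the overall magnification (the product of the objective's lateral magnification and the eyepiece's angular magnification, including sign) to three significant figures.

-120

Objective: 1/d_i = 1/f_obj - 1/d_o = 1/0.4 - 1/0.42 = 0.11905 cm^-1, so d_i = 8.400 cm.
m_obj = -d_i/d_o = -8.400/0.42 = -20.000.
Eyepiece angular magnification (image at infinity): M_eye = D/f_e = 30/5 = 6.000.
Overall M = m_obj x M_eye = (-20.000)(6.000) = -120.00.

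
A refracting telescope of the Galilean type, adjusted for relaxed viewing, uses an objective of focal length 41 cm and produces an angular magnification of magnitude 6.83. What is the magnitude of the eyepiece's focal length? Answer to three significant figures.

6.00 cm

|M| = f_obj/|f_eye|, so |f_eye| = f_obj/|M| = 41/6.83 = 6.003 cm.
(The eyepiece is diverging, so its signed focal length is -6.003 cm.)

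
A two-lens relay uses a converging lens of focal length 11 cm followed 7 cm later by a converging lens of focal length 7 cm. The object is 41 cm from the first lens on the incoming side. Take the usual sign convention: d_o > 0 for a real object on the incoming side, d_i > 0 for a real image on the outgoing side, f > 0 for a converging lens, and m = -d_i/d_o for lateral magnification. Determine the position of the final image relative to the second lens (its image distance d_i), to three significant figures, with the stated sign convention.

Applying the thin-lens equation to the first lens, 1/11 = 1/41 + 1/d_i1, which gives d_i1 = 15.033 cm.
Since 15.033 cm > 7 cm, the first image lies past the second lens and serves as a virtual object: d_o2 = L - d_i1 = -8.033 cm.
Applying the thin-lens equation again with f_2 = 7 cm and d_o2 = -8.033 cm gives d_i2 = 3.741 cm.

3.74 cm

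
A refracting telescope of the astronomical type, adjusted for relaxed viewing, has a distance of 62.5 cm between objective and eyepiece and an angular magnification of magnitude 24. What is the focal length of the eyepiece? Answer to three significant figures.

In normal adjustment the tube length equals f_obj + f_eye and |M| = f_obj/f_eye.
So f_obj = 24 f_eye and 24 f_eye + f_eye = 62.5 cm, giving f_eye = 62.5/25 = 2.500 cm and f_obj = 60.000 cm.

2.50 cm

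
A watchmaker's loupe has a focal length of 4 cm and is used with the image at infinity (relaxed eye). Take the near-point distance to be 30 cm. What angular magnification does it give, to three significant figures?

M = D/f = 30/4 = 7.500.

7.50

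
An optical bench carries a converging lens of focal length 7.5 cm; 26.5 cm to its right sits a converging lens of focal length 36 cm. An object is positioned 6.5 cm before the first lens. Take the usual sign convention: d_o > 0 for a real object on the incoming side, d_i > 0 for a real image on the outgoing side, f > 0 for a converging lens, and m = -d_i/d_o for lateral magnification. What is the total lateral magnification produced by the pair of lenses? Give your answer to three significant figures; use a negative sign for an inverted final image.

-6.88

Applying the thin-lens equation to the first lens, 1/7.5 = 1/6.5 + 1/d_i1, which gives d_i1 = -48.750 cm.
Its lateral magnification is m_1 = -d_i1/d_o1 = -(-48.750)/6.5 = 7.5000.
With d_i1 < 0 the first image is virtual and lies on the object side; the object distance for lens 2 is d_o2 = 26.5 - (-48.750) = 75.250 cm.
Applying the thin-lens equation again with f_2 = 36 cm and d_o2 = 75.250 cm gives d_i2 = 69.019 cm.
m_2 = -(69.019)/(75.250) = -0.9172.
The system's lateral magnification is m_1 m_2 = (7.5000)(-0.9172) = -6.8790.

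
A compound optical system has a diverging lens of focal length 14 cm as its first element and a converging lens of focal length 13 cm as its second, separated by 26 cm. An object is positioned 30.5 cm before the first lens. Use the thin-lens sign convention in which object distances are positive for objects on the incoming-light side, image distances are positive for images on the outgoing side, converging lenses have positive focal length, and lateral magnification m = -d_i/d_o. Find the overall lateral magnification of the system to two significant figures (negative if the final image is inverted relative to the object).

First lens: d_i1 = 1/(1/(-14) - 1/30.5) = -9.596 cm.
m_1 = -(-9.596)/30.5 = 0.3146.
With d_i1 < 0 the first image is virtual and lies on the object side; the object distance for lens 2 is d_o2 = 26 - (-9.596) = 35.596 cm.
Second lens: d_i2 = 1/(1/13 - 1/(35.596)) = 20.479 cm.
m_2 = -(20.479)/(35.596) = -0.5753.
The system's lateral magnification is m_1 m_2 = (0.3146)(-0.5753) = -0.1810.

-0.18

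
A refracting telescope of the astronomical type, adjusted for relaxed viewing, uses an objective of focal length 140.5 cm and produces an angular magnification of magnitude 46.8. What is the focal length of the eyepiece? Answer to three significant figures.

3.00 cm

|M| = f_obj/f_eye, so f_eye = f_obj/|M| = 140.5/46.8 = 3.002 cm.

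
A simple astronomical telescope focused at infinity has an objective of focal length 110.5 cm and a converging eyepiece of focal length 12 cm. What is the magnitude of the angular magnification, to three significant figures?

9.21

|M| = f_obj/|f_eye| = 110.5/12 = 9.208.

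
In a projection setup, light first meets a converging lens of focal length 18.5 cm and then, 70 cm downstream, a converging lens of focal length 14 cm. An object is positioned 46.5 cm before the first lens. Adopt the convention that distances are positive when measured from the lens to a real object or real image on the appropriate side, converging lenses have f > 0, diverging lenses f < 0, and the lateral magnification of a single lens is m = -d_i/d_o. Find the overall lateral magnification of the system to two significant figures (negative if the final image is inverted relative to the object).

0.37

Lens 1: 1/d_i1 = 1/f_1 - 1/d_o1 = 1/18.5 - 1/46.5 = 0.03255 cm^-1, so d_i1 = 30.723 cm.
m_1 = -(30.723)/46.5 = -0.6607.
Object distance for lens 2: d_o2 = 70 - 30.723 = 39.277 cm.
Lens 2: 1/d_i2 = 1/f_2 - 1/d_o2 = 1/14 - 1/(39.277) = 0.04597 cm^-1, so d_i2 = 21.754 cm.
m_2 = -(21.754)/(39.277) = -0.5539.
The system's lateral magnification is m_1 m_2 = (-0.6607)(-0.5539) = 0.3659.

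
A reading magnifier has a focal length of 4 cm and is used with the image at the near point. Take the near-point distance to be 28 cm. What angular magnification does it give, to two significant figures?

8.0

M = 1 + D/f = 1 + 28/4 = 8.000.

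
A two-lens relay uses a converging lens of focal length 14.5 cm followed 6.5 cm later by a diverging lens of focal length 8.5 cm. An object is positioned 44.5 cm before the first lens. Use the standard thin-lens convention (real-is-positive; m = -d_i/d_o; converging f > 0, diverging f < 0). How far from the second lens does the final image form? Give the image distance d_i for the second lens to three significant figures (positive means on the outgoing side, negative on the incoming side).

-19.6 cm

First lens: d_i1 = 1/(1/14.5 - 1/44.5) = 21.508 cm.
Since 21.508 cm > 6.5 cm, the first image lies past the second lens and serves as a virtual object: d_o2 = L - d_i1 = -15.008 cm.
Second lens: d_i2 = 1/(1/(-8.5) - 1/(-15.008)) = -19.601 cm.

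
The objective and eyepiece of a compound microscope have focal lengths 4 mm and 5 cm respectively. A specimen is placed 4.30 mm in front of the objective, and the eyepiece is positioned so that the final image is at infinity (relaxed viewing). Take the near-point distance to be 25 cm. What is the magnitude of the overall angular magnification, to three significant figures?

Convert to cm: f_obj = 4 mm = 0.4 cm; d_o = 4.30 mm = 0.43 cm.
Objective: 1/d_i = 1/f_obj - 1/d_o = 1/0.4 - 1/0.43 = 0.17442 cm^-1, so d_i = 5.733 cm.
m_obj = -d_i/d_o = -5.733/0.43 = -13.333.
Eyepiece angular magnification (image at infinity): M_eye = D/f_e = 25/5 = 5.000.
Overall M = m_obj x M_eye = (-13.333)(5.000) = -66.67.
|M| = 66.67.

66.7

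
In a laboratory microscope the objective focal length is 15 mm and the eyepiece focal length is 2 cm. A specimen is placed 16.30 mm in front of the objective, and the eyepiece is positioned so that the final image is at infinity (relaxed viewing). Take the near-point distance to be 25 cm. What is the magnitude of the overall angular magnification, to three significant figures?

Convert to cm: f_obj = 15 mm = 1.5 cm; d_o = 16.30 mm = 1.63 cm.
Objective: 1/d_i = 1/f_obj - 1/d_o = 1/1.5 - 1/1.63 = 0.05317 cm^-1, so d_i = 18.808 cm.
m_obj = -d_i/d_o = -18.808/1.63 = -11.538.
Eyepiece angular magnification (image at infinity): M_eye = D/f_e = 25/2 = 12.500.
Overall M = m_obj x M_eye = (-11.538)(12.500) = -144.23.
|M| = 144.23.

144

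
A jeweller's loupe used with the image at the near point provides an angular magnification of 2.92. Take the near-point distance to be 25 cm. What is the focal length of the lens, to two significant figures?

13 cm

For the image at the near point, M = 1 + D/f.
f = D/(M - 1) = 25/(2.92 - 1) = 13.021 cm.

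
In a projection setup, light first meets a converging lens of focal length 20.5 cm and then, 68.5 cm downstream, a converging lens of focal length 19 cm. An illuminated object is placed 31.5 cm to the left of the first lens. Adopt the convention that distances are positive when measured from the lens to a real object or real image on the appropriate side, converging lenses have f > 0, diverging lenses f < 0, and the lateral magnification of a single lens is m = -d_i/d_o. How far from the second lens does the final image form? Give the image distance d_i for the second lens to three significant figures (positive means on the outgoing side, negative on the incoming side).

-20.2 cm

First lens: d_i1 = 1/(1/20.5 - 1/31.5) = 58.705 cm.
The intermediate image is 58.705 cm to the right of lens 1, so d_o2 = L - d_i1 = 68.5 - 58.705 = 9.795 cm.
Second lens: d_i2 = 1/(1/19 - 1/(9.795)) = -20.220 cm.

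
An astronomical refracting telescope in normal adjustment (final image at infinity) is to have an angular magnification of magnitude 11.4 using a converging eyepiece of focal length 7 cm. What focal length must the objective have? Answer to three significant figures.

|M| = f_obj/|f_eye|, so f_obj = |M| x |f_eye| = 11.4 x 7 = 79.800 cm.

79.8 cm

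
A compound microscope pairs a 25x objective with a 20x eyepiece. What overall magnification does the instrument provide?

The overall magnification of a compound microscope is the product of the objective and eyepiece magnifications:
M = M_obj x M_eye = 25 x 20 = 500.

500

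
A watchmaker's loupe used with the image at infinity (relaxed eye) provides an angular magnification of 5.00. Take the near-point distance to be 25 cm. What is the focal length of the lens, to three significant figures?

For the image at infinity, M = D/f.
f = D/M = 25/5.0 = 5.000 cm.

5.00 cm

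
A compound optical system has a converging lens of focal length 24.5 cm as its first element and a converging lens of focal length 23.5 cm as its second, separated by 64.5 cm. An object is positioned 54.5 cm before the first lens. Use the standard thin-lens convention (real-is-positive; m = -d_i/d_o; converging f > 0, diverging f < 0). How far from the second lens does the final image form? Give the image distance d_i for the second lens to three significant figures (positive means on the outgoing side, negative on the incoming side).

-134 cm

Applying the thin-lens equation to the first lens, 1/24.5 = 1/54.5 + 1/d_i1, which gives d_i1 = 44.508 cm.
The intermediate image is 44.508 cm to the right of lens 1, so d_o2 = L - d_i1 = 64.5 - 44.508 = 19.992 cm.
Applying the thin-lens equation again with f_2 = 23.5 cm and d_o2 = 19.992 cm gives d_i2 = -133.911 cm.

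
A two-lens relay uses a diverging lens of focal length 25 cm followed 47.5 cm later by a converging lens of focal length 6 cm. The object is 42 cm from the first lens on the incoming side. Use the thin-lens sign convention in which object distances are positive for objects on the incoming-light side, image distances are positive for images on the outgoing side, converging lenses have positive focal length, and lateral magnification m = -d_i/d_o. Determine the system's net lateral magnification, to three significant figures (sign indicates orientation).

First lens: d_i1 = 1/(1/(-25) - 1/42) = -15.672 cm.
m_1 = -(-15.672)/42 = 0.3731.
With d_i1 < 0 the first image is virtual and lies on the object side; the object distance for lens 2 is d_o2 = 47.5 - (-15.672) = 63.172 cm.
Second lens: d_i2 = 1/(1/6 - 1/(63.172)) = 6.630 cm.
m_2 = -(6.630)/(63.172) = -0.1049.
Overall magnification: m = m_1 m_2 = -0.0392.

-0.0392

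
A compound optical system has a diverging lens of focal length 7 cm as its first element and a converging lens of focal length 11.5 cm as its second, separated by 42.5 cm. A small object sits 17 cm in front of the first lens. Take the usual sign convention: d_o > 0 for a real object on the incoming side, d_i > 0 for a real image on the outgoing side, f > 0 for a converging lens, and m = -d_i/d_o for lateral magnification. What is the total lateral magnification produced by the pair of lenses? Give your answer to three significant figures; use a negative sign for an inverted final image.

-0.0933

First lens: d_i1 = 1/(1/(-7) - 1/17) = -4.958 cm.
m_1 = -(-4.958)/17 = 0.2917.
The intermediate image is virtual, 4.958 cm to the left of lens 1, so d_o2 = L - d_i1 = 42.5 - (-4.958) = 47.458 cm.
Second lens: d_i2 = 1/(1/11.5 - 1/(47.458)) = 15.178 cm.
m_2 = -(15.178)/(47.458) = -0.3198.
The system's lateral magnification is m_1 m_2 = (0.2917)(-0.3198) = -0.0933.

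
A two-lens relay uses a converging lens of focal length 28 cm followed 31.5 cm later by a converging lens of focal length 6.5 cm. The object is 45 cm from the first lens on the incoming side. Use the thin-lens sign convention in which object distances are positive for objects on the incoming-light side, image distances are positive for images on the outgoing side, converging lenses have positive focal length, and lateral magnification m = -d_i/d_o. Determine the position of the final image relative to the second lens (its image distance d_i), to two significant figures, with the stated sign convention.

5.6 cm

First lens: d_i1 = 1/(1/28 - 1/45) = 74.118 cm.
This image would form 74.118 cm past lens 1, i.e. 42.618 cm beyond lens 2, so it is a virtual object for lens 2: d_o2 = 31.5 - 74.118 = -42.618 cm.
Second lens: d_i2 = 1/(1/6.5 - 1/(-42.618)) = 5.640 cm.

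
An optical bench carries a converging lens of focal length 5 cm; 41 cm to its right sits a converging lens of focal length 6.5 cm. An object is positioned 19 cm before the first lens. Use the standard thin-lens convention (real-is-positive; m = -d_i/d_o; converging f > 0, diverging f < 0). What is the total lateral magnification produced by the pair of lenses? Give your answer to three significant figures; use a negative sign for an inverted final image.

0.0838

Applying the thin-lens equation to the first lens, 1/5 = 1/19 + 1/d_i1, which gives d_i1 = 6.786 cm.
Its lateral magnification is m_1 = -d_i1/d_o1 = -(6.786)/19 = -0.3571.
That image sits 34.214 cm in front of the second lens, so d_o2 = 34.214 cm.
Applying the thin-lens equation again with f_2 = 6.5 cm and d_o2 = 34.214 cm gives d_i2 = 8.024 cm.
m_2 = -(8.024)/(34.214) = -0.2345.
The system's lateral magnification is m_1 m_2 = (-0.3571)(-0.2345) = 0.0838.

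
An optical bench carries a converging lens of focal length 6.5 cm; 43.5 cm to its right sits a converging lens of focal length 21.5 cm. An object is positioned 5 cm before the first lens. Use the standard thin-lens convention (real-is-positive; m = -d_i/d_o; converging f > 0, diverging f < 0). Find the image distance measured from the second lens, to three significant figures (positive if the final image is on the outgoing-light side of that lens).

Applying the thin-lens equation to the first lens, 1/6.5 = 1/5 + 1/d_i1, which gives d_i1 = -21.667 cm.
With d_i1 < 0 the first image is virtual and lies on the object side; the object distance for lens 2 is d_o2 = 43.5 - (-21.667) = 65.167 cm.
Applying the thin-lens equation again with f_2 = 21.5 cm and d_o2 = 65.167 cm gives d_i2 = 32.086 cm.

32.1 cm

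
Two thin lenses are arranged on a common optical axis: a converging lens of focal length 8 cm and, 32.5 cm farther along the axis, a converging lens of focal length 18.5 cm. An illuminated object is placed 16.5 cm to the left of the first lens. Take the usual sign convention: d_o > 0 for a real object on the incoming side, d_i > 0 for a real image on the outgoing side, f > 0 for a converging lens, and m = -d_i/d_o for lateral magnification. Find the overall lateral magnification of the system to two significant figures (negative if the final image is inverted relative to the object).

-11

Lens 1: 1/d_i1 = 1/f_1 - 1/d_o1 = 1/8 - 1/16.5 = 0.06439 cm^-1, so d_i1 = 15.529 cm.
m_1 = -(15.529)/16.5 = -0.9412.
The intermediate image is 15.529 cm to the right of lens 1, so d_o2 = L - d_i1 = 32.5 - 15.529 = 16.971 cm.
Lens 2: 1/d_i2 = 1/f_2 - 1/d_o2 = 1/18.5 - 1/(16.971) = -0.00487 cm^-1, so d_i2 = -205.279 cm.
m_2 = -(-205.279)/(16.971) = 12.0962.
Total m = m_1 x m_2 = (-0.9412)(12.0962) = -11.3846.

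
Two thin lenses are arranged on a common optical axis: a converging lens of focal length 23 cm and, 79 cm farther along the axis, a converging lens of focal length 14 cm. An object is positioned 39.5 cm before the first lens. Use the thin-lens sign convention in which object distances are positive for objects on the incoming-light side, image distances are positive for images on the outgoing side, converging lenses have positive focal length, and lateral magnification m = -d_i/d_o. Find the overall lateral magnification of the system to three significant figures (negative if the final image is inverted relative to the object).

1.96

Applying the thin-lens equation to the first lens, 1/23 = 1/39.5 + 1/d_i1, which gives d_i1 = 55.061 cm.
Its lateral magnification is m_1 = -d_i1/d_o1 = -(55.061)/39.5 = -1.3939.
The intermediate image is 55.061 cm to the right of lens 1, so d_o2 = L - d_i1 = 79 - 55.061 = 23.939 cm.
Applying the thin-lens equation again with f_2 = 14 cm and d_o2 = 23.939 cm gives d_i2 = 33.720 cm.
m_2 = -(33.720)/(23.939) = -1.4085.
Total m = m_1 x m_2 = (-1.3939)(-1.4085) = 1.9634.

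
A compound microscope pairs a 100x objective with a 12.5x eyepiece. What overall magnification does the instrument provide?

1250

The overall magnification of a compound microscope is the product of the objective and eyepiece magnifications:
M = M_obj x M_eye = 100 x 12.5 = 1250.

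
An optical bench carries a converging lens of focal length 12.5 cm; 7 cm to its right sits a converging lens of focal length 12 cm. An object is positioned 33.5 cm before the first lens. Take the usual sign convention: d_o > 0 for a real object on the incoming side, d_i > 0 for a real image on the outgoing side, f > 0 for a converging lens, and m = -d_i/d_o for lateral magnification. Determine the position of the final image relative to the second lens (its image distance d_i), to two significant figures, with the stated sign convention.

6.2 cm

Lens 1: 1/d_i1 = 1/f_1 - 1/d_o1 = 1/12.5 - 1/33.5 = 0.05015 cm^-1, so d_i1 = 19.940 cm.
This image would form 19.940 cm past lens 1, i.e. 12.940 cm beyond lens 2, so it is a virtual object for lens 2: d_o2 = 7 - 19.940 = -12.940 cm.
Lens 2: 1/d_i2 = 1/f_2 - 1/d_o2 = 1/12 - 1/(-12.940) = 0.16061 cm^-1, so d_i2 = 6.226 cm.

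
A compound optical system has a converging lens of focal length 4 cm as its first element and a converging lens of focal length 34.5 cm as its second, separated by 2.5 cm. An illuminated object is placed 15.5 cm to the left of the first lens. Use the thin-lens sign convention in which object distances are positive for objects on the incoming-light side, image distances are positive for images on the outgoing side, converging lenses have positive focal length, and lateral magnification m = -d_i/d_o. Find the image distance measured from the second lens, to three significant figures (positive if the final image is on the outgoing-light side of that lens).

2.67 cm

Applying the thin-lens equation to the first lens, 1/4 = 1/15.5 + 1/d_i1, which gives d_i1 = 5.391 cm.
Since 5.391 cm > 2.5 cm, the first image lies past the second lens and serves as a virtual object: d_o2 = L - d_i1 = -2.891 cm.
Applying the thin-lens equation again with f_2 = 34.5 cm and d_o2 = -2.891 cm gives d_i2 = 2.668 cm.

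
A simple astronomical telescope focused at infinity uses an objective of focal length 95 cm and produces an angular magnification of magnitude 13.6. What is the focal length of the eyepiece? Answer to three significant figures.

|M| = f_obj/f_eye, so f_eye = f_obj/|M| = 95/13.6 = 6.985 cm.

6.99 cm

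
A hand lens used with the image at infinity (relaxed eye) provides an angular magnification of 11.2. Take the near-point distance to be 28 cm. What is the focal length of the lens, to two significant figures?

For the image at infinity, M = D/f.
f = D/M = 28/11.2 = 2.500 cm.

2.5 cm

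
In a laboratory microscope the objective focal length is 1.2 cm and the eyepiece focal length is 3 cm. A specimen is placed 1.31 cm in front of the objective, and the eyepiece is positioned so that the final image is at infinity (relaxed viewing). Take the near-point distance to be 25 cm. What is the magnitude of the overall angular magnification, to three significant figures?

90.9

Objective: 1/d_i = 1/f_obj - 1/d_o = 1/1.2 - 1/1.31 = 0.06997 cm^-1, so d_i = 14.291 cm.
m_obj = -d_i/d_o = -14.291/1.31 = -10.909.
Eyepiece angular magnification (image at infinity): M_eye = D/f_e = 25/3 = 8.333.
Overall M = m_obj x M_eye = (-10.909)(8.333) = -90.91.
|M| = 90.91.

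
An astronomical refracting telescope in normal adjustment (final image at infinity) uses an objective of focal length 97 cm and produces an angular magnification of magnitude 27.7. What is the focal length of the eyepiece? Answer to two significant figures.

|M| = f_obj/f_eye, so f_eye = f_obj/|M| = 97/27.7 = 3.502 cm.

3.5 cm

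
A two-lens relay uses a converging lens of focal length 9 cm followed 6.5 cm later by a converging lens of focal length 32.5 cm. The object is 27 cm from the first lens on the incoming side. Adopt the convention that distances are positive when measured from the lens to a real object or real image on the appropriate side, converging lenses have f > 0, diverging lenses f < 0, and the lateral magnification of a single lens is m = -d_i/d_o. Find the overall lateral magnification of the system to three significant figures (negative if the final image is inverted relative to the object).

Applying the thin-lens equation to the first lens, 1/9 = 1/27 + 1/d_i1, which gives d_i1 = 13.500 cm.
Its lateral magnification is m_1 = -d_i1/d_o1 = -(13.500)/27 = -0.5000.
This image would form 13.500 cm past lens 1, i.e. 7.000 cm beyond lens 2, so it is a virtual object for lens 2: d_o2 = 6.5 - 13.500 = -7.000 cm.
Applying the thin-lens equation again with f_2 = 32.5 cm and d_o2 = -7.000 cm gives d_i2 = 5.759 cm.
m_2 = -(5.759)/(-7.000) = 0.8228.
Overall magnification: m = m_1 m_2 = -0.4114.

-0.411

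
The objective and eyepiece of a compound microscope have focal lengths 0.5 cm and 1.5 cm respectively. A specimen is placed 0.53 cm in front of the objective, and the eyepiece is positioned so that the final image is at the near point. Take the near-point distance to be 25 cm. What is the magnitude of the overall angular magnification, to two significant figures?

290

Objective: 1/d_i = 1/f_obj - 1/d_o = 1/0.5 - 1/0.53 = 0.11321 cm^-1, so d_i = 8.833 cm.
m_obj = -d_i/d_o = -8.833/0.53 = -16.667.
Eyepiece angular magnification (image at near point): M_eye = 1 + D/f_e = 1 + 25/1.5 = 17.667.
Overall M = m_obj x M_eye = (-16.667)(17.667) = -294.44.
|M| = 294.44.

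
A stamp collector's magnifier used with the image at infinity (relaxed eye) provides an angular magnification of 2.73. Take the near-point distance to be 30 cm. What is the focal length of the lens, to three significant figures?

11.0 cm

For the image at infinity, M = D/f.
f = D/M = 30/2.73 = 10.989 cm.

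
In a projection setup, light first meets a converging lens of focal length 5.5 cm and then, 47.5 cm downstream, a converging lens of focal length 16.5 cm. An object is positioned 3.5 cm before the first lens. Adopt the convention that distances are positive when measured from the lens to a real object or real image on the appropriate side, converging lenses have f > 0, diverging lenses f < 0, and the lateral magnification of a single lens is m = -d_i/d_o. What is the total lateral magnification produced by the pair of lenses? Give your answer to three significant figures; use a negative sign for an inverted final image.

Applying the thin-lens equation to the first lens, 1/5.5 = 1/3.5 + 1/d_i1, which gives d_i1 = -9.625 cm.
Its lateral magnification is m_1 = -d_i1/d_o1 = -(-9.625)/3.5 = 2.7500.
The intermediate image is virtual, 9.625 cm to the left of lens 1, so d_o2 = L - d_i1 = 47.5 - (-9.625) = 57.125 cm.
Applying the thin-lens equation again with f_2 = 16.5 cm and d_o2 = 57.125 cm gives d_i2 = 23.202 cm.
m_2 = -(23.202)/(57.125) = -0.4062.
Total m = m_1 x m_2 = (2.7500)(-0.4062) = -1.1169.

-1.12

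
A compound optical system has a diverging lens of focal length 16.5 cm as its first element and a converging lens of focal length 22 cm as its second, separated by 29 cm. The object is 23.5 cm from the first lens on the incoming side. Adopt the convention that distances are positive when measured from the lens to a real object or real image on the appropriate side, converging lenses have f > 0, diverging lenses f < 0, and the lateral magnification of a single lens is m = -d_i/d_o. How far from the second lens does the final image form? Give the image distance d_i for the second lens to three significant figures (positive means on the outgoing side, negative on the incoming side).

51.0 cm

Applying the thin-lens equation to the first lens, 1/(-16.5) = 1/23.5 + 1/d_i1, which gives d_i1 = -9.694 cm.
With d_i1 < 0 the first image is virtual and lies on the object side; the object distance for lens 2 is d_o2 = 29 - (-9.694) = 38.694 cm.
Applying the thin-lens equation again with f_2 = 22 cm and d_o2 = 38.694 cm gives d_i2 = 50.993 cm.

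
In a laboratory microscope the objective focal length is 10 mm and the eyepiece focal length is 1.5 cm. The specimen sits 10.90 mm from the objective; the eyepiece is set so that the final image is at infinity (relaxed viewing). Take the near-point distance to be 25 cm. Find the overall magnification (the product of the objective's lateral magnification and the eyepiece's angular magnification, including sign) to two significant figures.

Convert to cm: f_obj = 10 mm = 1 cm; d_o = 10.90 mm = 1.09 cm.
Objective: 1/d_i = 1/f_obj - 1/d_o = 1/1 - 1/1.09 = 0.08257 cm^-1, so d_i = 12.111 cm.
m_obj = -d_i/d_o = -12.111/1.09 = -11.111.
Eyepiece angular magnification (image at infinity): M_eye = D/f_e = 25/1.5 = 16.667.
Overall M = m_obj x M_eye = (-11.111)(16.667) = -185.19.

-190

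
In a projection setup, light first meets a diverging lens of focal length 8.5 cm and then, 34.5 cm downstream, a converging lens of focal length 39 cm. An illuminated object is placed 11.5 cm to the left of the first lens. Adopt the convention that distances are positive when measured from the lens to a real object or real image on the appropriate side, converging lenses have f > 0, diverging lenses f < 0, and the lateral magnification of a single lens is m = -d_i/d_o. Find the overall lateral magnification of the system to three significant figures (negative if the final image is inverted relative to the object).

-42.8

Applying the thin-lens equation to the first lens, 1/(-8.5) = 1/11.5 + 1/d_i1, which gives d_i1 = -4.888 cm.
Its lateral magnification is m_1 = -d_i1/d_o1 = -(-4.888)/11.5 = 0.4250.
With d_i1 < 0 the first image is virtual and lies on the object side; the object distance for lens 2 is d_o2 = 34.5 - (-4.888) = 39.388 cm.
Applying the thin-lens equation again with f_2 = 39 cm and d_o2 = 39.388 cm gives d_i2 = 3964.161 cm.
m_2 = -(3964.161)/(39.388) = -100.6452.
Overall magnification: m = m_1 m_2 = -42.7742.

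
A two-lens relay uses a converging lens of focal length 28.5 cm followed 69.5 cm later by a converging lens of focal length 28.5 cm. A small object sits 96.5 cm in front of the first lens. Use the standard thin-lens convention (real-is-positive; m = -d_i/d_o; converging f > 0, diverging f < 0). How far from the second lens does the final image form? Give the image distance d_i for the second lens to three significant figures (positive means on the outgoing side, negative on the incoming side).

1490 cm

Lens 1: 1/d_i1 = 1/f_1 - 1/d_o1 = 1/28.5 - 1/96.5 = 0.02473 cm^-1, so d_i1 = 40.445 cm.
That image sits 29.055 cm in front of the second lens, so d_o2 = 29.055 cm.
Lens 2: 1/d_i2 = 1/f_2 - 1/d_o2 = 1/28.5 - 1/(29.055) = 0.00067 cm^-1, so d_i2 = 1491.626 cm.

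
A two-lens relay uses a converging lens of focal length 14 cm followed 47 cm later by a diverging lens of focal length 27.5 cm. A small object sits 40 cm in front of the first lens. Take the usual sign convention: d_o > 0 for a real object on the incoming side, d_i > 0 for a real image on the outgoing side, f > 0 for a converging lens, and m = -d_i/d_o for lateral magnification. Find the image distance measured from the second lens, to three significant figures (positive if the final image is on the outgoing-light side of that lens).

-13.2 cm

Lens 1: 1/d_i1 = 1/f_1 - 1/d_o1 = 1/14 - 1/40 = 0.04643 cm^-1, so d_i1 = 21.538 cm.
The intermediate image is 21.538 cm to the right of lens 1, so d_o2 = L - d_i1 = 47 - 21.538 = 25.462 cm.
Lens 2: 1/d_i2 = 1/f_2 - 1/d_o2 = 1/(-27.5) - 1/(25.462) = -0.07564 cm^-1, so d_i2 = -13.221 cm.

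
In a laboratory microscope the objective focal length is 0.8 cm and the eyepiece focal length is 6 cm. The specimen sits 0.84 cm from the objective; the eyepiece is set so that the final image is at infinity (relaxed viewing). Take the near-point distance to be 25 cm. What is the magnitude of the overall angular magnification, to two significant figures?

Objective: 1/d_i = 1/f_obj - 1/d_o = 1/0.8 - 1/0.84 = 0.05952 cm^-1, so d_i = 16.800 cm.
m_obj = -d_i/d_o = -16.800/0.84 = -20.000.
Eyepiece angular magnification (image at infinity): M_eye = D/f_e = 25/6 = 4.167.
Overall M = m_obj x M_eye = (-20.000)(4.167) = -83.33.
|M| = 83.33.

83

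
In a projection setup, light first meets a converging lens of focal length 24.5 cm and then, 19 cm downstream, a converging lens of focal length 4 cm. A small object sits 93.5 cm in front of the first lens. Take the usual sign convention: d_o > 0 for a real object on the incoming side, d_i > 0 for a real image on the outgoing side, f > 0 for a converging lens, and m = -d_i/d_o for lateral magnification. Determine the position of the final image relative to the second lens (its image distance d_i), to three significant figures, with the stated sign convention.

3.12 cm

Applying the thin-lens equation to the first lens, 1/24.5 = 1/93.5 + 1/d_i1, which gives d_i1 = 33.199 cm.
This image would form 33.199 cm past lens 1, i.e. 14.199 cm beyond lens 2, so it is a virtual object for lens 2: d_o2 = 19 - 33.199 = -14.199 cm.
Applying the thin-lens equation again with f_2 = 4 cm and d_o2 = -14.199 cm gives d_i2 = 3.121 cm.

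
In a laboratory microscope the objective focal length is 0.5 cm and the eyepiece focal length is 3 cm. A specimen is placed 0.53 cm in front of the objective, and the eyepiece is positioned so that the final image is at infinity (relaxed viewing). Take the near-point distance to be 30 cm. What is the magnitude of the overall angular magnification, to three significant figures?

167

Objective: 1/d_i = 1/f_obj - 1/d_o = 1/0.5 - 1/0.53 = 0.11321 cm^-1, so d_i = 8.833 cm.
m_obj = -d_i/d_o = -8.833/0.53 = -16.667.
Eyepiece angular magnification (image at infinity): M_eye = D/f_e = 30/3 = 10.000.
Overall M = m_obj x M_eye = (-16.667)(10.000) = -166.67.
|M| = 166.67.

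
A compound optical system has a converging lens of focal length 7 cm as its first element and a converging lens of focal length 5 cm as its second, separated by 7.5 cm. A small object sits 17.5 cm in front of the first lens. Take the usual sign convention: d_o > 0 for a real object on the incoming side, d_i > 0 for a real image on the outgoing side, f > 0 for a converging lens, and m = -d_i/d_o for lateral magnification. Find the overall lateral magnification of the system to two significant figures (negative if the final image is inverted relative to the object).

Applying the thin-lens equation to the first lens, 1/7 = 1/17.5 + 1/d_i1, which gives d_i1 = 11.667 cm.
Its lateral magnification is m_1 = -d_i1/d_o1 = -(11.667)/17.5 = -0.6667.
This image would form 11.667 cm past lens 1, i.e. 4.167 cm beyond lens 2, so it is a virtual object for lens 2: d_o2 = 7.5 - 11.667 = -4.167 cm.
Applying the thin-lens equation again with f_2 = 5 cm and d_o2 = -4.167 cm gives d_i2 = 2.273 cm.
m_2 = -(2.273)/(-4.167) = 0.5455.
Total m = m_1 x m_2 = (-0.6667)(0.5455) = -0.3636.

-0.36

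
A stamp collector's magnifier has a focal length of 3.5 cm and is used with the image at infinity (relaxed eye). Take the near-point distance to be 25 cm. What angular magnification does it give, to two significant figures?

7.1

M = D/f = 25/3.5 = 7.143.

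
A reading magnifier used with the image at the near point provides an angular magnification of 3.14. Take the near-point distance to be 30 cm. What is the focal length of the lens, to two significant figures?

For the image at the near point, M = 1 + D/f.
f = D/(M - 1) = 30/(3.14 - 1) = 14.019 cm.

14 cm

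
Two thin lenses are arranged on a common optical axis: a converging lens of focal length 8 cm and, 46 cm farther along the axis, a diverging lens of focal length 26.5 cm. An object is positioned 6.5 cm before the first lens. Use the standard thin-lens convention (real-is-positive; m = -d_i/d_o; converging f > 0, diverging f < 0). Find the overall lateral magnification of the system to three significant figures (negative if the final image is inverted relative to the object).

Applying the thin-lens equation to the first lens, 1/8 = 1/6.5 + 1/d_i1, which gives d_i1 = -34.667 cm.
Its lateral magnification is m_1 = -d_i1/d_o1 = -(-34.667)/6.5 = 5.3333.
With d_i1 < 0 the first image is virtual and lies on the object side; the object distance for lens 2 is d_o2 = 46 - (-34.667) = 80.667 cm.
Applying the thin-lens equation again with f_2 = -26.5 cm and d_o2 = 80.667 cm gives d_i2 = -19.947 cm.
m_2 = -(-19.947)/(80.667) = 0.2473.
The system's lateral magnification is m_1 m_2 = (5.3333)(0.2473) = 1.3188.

1.32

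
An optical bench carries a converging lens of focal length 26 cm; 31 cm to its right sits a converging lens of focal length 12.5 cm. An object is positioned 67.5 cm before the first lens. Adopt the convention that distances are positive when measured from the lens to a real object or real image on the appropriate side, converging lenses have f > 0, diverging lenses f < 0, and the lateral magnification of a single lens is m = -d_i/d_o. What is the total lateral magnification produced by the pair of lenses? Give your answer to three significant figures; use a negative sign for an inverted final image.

Lens 1: 1/d_i1 = 1/f_1 - 1/d_o1 = 1/26 - 1/67.5 = 0.02365 cm^-1, so d_i1 = 42.289 cm.
m_1 = -(42.289)/67.5 = -0.6265.
Since 42.289 cm > 31 cm, the first image lies past the second lens and serves as a virtual object: d_o2 = L - d_i1 = -11.289 cm.
Lens 2: 1/d_i2 = 1/f_2 - 1/d_o2 = 1/12.5 - 1/(-11.289) = 0.16858 cm^-1, so d_i2 = 5.932 cm.
m_2 = -(5.932)/(-11.289) = 0.5254.
The system's lateral magnification is m_1 m_2 = (-0.6265)(0.5254) = -0.3292.

-0.329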